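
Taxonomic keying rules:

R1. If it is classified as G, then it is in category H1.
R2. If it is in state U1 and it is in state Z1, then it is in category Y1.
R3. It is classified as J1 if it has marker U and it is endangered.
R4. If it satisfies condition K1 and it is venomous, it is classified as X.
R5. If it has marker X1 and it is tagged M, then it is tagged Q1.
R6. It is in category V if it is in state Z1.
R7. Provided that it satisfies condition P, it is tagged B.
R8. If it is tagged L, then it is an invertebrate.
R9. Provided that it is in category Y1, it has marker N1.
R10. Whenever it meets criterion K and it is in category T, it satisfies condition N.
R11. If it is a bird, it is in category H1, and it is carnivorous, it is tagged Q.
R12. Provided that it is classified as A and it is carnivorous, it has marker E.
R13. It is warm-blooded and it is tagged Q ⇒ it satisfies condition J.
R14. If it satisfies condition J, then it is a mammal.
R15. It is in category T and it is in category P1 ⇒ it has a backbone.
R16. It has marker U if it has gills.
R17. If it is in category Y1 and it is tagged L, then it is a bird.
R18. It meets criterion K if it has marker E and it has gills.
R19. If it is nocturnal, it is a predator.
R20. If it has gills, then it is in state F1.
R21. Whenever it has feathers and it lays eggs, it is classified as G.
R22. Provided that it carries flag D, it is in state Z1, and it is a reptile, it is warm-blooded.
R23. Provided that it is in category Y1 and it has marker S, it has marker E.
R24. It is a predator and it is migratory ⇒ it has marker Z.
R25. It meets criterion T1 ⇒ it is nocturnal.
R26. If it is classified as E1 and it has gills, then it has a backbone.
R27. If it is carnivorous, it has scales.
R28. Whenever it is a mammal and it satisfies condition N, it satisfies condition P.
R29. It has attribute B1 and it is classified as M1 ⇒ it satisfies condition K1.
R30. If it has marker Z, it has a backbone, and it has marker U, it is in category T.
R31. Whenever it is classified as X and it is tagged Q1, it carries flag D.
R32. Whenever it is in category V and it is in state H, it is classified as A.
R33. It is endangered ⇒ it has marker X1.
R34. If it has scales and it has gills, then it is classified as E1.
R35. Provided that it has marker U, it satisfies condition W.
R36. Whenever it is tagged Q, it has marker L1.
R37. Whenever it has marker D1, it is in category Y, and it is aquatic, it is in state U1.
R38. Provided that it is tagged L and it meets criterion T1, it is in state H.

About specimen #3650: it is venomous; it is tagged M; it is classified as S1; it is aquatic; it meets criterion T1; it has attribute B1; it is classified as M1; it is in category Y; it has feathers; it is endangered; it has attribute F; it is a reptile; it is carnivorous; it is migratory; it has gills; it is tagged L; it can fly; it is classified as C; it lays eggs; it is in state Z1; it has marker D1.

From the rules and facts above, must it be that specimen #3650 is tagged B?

Yes

By R6 (it is in state Z1): it is in category V.
By R16 (it has gills): it has marker U.
By R21 (it has feathers, it lays eggs): it is classified as G.
By R25 (it meets criterion T1): it is nocturnal.
By R27 (it is carnivorous): it has scales.
By R29 (it has attribute B1, it is classified as M1): it satisfies condition K1.
By R33 (it is endangered): it has marker X1.
By R34 (it has scales, it has gills): it is classified as E1.
By R37 (it has marker D1, it is in category Y, it is aquatic): it is in state U1.
By R38 (it is tagged L, it meets criterion T1): it is in state H.
By R1 (it is classified as G): it is in category H1.
By R2 (it is in state U1, it is in state Z1): it is in category Y1.
By R4 (it satisfies condition K1, it is venomous): it is classified as X.
By R5 (it has marker X1, it is tagged M): it is tagged Q1.
By R17 (it is in category Y1, it is tagged L): it is a bird.
By R19 (it is nocturnal): it is a predator.
By R24 (it is a predator, it is migratory): it has marker Z.
By R26 (it is classified as E1, it has gills): it has a backbone.
By R30 (it has marker Z, it has a backbone, it has marker U): it is in category T.
By R31 (it is classified as X, it is tagged Q1): it carries flag D.
By R32 (it is in category V, it is in state H): it is classified as A.
By R11 (it is a bird, it is in category H1, it is carnivorous): it is tagged Q.
By R12 (it is classified as A, it is carnivorous): it has marker E.
By R18 (it has marker E, it has gills): it meets criterion K.
By R22 (it carries flag D, it is in state Z1, it is a reptile): it is warm-blooded.
By R10 (it meets criterion K, it is in category T): it satisfies condition N.
By R13 (it is warm-blooded, it is tagged Q): it satisfies condition J.
By R14 (it satisfies condition J): it is a mammal.
By R28 (it is a mammal, it satisfies condition N): it satisfies condition P.
By R7 (it satisfies condition P): it is tagged B.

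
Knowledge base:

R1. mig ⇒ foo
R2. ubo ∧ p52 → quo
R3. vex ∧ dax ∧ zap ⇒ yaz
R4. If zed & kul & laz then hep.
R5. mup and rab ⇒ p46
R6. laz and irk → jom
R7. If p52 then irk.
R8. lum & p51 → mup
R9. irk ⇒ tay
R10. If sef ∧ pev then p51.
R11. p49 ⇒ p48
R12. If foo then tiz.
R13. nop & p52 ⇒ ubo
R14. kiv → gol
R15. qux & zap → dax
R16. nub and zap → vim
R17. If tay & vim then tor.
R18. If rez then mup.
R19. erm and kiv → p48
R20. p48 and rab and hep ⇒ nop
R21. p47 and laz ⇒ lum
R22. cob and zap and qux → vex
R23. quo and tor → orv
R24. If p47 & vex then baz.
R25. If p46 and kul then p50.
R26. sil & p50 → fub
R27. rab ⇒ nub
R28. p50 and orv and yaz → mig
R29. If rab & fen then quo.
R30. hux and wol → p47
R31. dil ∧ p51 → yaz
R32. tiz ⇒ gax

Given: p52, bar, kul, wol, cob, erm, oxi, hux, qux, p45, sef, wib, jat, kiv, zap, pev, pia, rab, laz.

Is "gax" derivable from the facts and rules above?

No

Forward chaining from the given facts derives: irk, tay, p51, gol, dax, p48, vex, nub, p47, yaz, jom, vim, tor, lum, baz, mup, p46, p50.
The only rule concluding gax is R32, which needs tiz; that is never established.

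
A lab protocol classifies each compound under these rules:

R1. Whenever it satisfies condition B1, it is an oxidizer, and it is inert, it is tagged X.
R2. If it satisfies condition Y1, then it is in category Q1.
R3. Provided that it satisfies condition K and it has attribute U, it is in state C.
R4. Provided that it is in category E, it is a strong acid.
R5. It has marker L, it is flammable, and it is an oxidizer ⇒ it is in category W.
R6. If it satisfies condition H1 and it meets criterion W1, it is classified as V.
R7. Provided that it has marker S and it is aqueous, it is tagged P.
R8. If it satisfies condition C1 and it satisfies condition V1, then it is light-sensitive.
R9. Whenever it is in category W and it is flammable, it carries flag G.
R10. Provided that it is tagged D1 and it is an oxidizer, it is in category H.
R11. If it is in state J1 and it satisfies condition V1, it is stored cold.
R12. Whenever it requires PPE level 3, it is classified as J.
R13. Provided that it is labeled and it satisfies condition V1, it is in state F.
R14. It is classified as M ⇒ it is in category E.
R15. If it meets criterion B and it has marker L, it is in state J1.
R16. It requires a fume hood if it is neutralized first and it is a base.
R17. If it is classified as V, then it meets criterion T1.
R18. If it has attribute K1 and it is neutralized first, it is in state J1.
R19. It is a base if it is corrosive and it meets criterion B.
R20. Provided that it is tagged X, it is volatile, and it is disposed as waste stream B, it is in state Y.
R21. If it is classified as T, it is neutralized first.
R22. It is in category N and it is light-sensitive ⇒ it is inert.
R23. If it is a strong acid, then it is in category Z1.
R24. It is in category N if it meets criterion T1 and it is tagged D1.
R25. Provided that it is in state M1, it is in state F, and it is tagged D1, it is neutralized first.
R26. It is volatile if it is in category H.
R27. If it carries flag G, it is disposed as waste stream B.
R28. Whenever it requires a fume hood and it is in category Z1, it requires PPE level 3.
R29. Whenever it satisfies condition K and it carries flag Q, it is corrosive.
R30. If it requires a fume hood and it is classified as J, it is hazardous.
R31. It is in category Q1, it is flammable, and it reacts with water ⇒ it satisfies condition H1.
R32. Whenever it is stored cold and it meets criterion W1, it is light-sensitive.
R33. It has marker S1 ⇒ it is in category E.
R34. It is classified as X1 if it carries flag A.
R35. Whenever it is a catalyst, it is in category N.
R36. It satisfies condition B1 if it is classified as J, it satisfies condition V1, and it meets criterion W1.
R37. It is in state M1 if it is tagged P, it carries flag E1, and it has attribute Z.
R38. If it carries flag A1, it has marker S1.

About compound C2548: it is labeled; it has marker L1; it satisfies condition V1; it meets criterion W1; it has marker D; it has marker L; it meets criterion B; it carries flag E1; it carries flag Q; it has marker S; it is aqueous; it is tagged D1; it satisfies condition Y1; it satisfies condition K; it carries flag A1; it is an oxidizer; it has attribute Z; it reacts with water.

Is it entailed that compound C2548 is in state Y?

Forward chaining from the given facts derives: is in category Q1, is tagged P, is in category H, is in state F, is in state J1, is volatile, is corrosive, is in state M1, has marker S1, is stored cold, is a base, is neutralized first, is light-sensitive, is in category E, is a strong acid, requires a fume hood, is in category Z1, requires PPE level 3, is classified as J, is hazardous, satisfies condition B1.
The only rule concluding "it is in state Y" is R20, which needs "it is tagged X"; that is never established.

No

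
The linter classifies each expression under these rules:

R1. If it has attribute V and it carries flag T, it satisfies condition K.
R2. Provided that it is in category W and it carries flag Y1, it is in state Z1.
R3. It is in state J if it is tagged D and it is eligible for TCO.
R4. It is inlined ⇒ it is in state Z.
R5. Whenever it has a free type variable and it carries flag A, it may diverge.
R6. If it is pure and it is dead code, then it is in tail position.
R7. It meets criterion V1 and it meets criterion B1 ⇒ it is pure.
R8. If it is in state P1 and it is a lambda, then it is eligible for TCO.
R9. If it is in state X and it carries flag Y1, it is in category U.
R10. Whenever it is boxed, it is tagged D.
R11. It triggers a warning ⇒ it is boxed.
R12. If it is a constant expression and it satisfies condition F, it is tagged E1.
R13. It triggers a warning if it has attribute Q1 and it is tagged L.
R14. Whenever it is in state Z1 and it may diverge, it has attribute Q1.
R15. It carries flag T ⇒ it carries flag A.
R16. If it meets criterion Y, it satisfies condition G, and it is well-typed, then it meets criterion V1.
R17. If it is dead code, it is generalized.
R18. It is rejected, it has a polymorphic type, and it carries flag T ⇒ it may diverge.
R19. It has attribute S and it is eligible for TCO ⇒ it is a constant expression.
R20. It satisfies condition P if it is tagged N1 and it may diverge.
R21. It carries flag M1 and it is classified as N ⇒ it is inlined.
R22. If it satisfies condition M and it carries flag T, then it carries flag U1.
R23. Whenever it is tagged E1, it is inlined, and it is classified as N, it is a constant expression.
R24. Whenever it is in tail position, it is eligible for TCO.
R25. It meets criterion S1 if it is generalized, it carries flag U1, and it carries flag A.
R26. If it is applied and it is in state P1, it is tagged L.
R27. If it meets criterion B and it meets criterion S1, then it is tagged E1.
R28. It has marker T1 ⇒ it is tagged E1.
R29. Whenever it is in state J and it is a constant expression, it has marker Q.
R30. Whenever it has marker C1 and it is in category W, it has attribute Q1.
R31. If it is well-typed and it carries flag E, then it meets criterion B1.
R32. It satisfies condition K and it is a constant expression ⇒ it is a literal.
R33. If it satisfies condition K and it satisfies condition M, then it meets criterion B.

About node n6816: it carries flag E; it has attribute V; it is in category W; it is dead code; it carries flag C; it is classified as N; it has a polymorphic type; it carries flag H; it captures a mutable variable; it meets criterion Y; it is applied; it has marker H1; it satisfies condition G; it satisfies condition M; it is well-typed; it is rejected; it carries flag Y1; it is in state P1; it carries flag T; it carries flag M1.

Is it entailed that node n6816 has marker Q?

Yes

By R1 (it has attribute V, it carries flag T): it satisfies condition K.
By R2 (it is in category W, it carries flag Y1): it is in state Z1.
By R15 (it carries flag T): it carries flag A.
By R16 (it meets criterion Y, it satisfies condition G, it is well-typed): it meets criterion V1.
By R17 (it is dead code): it is generalized.
By R18 (it is rejected, it has a polymorphic type, it carries flag T): it may diverge.
By R21 (it carries flag M1, it is classified as N): it is inlined.
By R22 (it satisfies condition M, it carries flag T): it carries flag U1.
By R25 (it is generalized, it carries flag U1, it carries flag A): it meets criterion S1.
By R26 (it is applied, it is in state P1): it is tagged L.
By R31 (it is well-typed, it carries flag E): it meets criterion B1.
By R33 (it satisfies condition K, it satisfies condition M): it meets criterion B.
By R7 (it meets criterion V1, it meets criterion B1): it is pure.
By R14 (it is in state Z1, it may diverge): it has attribute Q1.
By R27 (it meets criterion B, it meets criterion S1): it is tagged E1.
By R6 (it is pure, it is dead code): it is in tail position.
By R13 (it has attribute Q1, it is tagged L): it triggers a warning.
By R23 (it is tagged E1, it is inlined, it is classified as N): it is a constant expression.
By R24 (it is in tail position): it is eligible for TCO.
By R11 (it triggers a warning): it is boxed.
By R10 (it is boxed): it is tagged D.
By R3 (it is tagged D, it is eligible for TCO): it is in state J.
By R29 (it is in state J, it is a constant expression): it has marker Q.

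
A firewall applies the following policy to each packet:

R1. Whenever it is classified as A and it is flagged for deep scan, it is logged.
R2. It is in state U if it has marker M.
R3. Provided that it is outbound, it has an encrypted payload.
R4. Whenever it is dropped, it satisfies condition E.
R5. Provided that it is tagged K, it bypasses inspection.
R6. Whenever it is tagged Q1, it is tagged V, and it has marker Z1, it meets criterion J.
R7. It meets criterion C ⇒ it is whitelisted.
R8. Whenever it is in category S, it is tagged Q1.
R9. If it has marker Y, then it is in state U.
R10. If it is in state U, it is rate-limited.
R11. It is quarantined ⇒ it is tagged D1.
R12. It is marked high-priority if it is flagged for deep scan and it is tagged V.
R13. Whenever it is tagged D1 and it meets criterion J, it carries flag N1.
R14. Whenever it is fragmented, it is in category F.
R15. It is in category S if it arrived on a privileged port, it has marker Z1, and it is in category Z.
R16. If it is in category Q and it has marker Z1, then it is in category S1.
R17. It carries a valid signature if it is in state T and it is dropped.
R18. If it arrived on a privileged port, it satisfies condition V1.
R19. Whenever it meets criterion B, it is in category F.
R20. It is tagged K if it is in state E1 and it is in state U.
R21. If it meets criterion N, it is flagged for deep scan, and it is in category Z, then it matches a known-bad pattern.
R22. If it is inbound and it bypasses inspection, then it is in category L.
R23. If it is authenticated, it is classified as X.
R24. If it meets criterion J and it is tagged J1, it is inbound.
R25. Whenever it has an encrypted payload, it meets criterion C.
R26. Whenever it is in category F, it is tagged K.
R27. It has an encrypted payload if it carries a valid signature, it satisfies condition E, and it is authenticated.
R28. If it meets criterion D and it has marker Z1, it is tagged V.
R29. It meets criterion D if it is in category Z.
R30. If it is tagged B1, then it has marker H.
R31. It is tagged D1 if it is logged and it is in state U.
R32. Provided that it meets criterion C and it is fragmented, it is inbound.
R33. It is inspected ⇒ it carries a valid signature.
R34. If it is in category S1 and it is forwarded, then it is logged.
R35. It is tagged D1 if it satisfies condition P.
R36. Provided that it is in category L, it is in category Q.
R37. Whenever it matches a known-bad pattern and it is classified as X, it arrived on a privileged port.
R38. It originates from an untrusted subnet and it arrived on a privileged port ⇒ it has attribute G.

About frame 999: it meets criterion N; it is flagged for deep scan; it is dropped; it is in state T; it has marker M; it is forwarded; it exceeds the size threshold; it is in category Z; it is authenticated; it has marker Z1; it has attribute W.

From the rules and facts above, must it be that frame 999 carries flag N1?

Forward chaining from the given facts derives: is in state U, satisfies condition E, is rate-limited, carries a valid signature, matches a known-bad pattern, is classified as X, has an encrypted payload, meets criterion D, arrived on a privileged port, is in category S, satisfies condition V1, meets criterion C, is tagged V, is whitelisted, is tagged Q1, is marked high-priority, meets criterion J.
The only rule concluding "it carries flag N1" is R13, which needs "it is tagged D1"; that is never established.

No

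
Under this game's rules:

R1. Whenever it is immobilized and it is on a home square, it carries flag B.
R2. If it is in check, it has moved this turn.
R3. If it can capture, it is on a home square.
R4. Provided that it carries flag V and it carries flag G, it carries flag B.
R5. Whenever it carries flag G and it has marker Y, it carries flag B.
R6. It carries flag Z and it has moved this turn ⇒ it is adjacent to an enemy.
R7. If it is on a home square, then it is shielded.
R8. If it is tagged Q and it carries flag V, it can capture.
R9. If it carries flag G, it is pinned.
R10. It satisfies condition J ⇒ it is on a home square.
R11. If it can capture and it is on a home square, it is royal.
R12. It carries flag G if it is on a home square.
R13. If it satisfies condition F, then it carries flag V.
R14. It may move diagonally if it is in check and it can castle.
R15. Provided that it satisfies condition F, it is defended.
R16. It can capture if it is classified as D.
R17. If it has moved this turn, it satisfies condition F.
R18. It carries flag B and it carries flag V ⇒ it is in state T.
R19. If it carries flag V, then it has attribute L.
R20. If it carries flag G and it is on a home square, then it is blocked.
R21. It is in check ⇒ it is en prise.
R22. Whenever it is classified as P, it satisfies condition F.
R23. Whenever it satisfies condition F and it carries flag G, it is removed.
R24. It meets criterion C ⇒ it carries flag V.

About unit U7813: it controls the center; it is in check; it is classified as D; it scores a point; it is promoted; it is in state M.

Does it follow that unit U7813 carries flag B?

Yes

By R2 (it is in check): it has moved this turn.
By R16 (it is classified as D): it can capture.
By R17 (it has moved this turn): it satisfies condition F.
By R3 (it can capture): it is on a home square.
By R12 (it is on a home square): it carries flag G.
By R13 (it satisfies condition F): it carries flag V.
By R4 (it carries flag V, it carries flag G): it carries flag B.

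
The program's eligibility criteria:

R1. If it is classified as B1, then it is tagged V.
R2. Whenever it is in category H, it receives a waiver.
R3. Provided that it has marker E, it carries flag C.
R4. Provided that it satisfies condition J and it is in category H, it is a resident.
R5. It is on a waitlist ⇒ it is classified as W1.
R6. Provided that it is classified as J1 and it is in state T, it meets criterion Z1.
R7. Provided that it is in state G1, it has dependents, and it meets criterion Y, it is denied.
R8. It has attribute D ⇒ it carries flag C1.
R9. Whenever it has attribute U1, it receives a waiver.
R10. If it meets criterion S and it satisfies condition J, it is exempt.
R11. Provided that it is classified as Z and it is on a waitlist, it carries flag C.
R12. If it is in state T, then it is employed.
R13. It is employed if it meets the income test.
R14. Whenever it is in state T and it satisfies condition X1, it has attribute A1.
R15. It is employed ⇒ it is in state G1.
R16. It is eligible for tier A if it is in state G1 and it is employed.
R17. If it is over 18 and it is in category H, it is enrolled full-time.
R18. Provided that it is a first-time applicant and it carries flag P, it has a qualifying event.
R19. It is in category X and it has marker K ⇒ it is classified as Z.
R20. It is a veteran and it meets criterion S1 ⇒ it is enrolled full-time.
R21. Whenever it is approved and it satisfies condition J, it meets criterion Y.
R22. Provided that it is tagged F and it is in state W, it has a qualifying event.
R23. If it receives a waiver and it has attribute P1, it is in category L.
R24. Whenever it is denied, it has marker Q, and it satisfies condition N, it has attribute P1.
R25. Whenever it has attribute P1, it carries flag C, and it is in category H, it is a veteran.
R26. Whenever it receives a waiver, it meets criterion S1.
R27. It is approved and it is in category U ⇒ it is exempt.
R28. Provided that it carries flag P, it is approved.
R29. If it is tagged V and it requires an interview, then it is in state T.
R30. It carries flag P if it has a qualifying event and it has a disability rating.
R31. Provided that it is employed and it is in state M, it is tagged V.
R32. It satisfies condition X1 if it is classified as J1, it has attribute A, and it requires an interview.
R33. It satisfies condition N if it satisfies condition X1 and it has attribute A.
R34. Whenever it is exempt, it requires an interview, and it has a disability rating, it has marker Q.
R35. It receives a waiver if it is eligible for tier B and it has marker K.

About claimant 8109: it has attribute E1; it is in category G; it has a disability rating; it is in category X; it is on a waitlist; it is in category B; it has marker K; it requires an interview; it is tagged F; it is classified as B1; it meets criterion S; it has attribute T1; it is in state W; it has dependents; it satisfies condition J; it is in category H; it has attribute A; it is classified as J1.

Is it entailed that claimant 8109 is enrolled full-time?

By R1 (it is classified as B1): it is tagged V.
By R2 (it is in category H): it receives a waiver.
By R10 (it meets criterion S, it satisfies condition J): it is exempt.
By R19 (it is in category X, it has marker K): it is classified as Z.
By R22 (it is tagged F, it is in state W): it has a qualifying event.
By R26 (it receives a waiver): it meets criterion S1.
By R29 (it is tagged V, it requires an interview): it is in state T.
By R30 (it has a qualifying event, it has a disability rating): it carries flag P.
By R32 (it is classified as J1, it has attribute A, it requires an interview): it satisfies condition X1.
By R33 (it satisfies condition X1, it has attribute A): it satisfies condition N.
By R34 (it is exempt, it requires an interview, it has a disability rating): it has marker Q.
By R11 (it is classified as Z, it is on a waitlist): it carries flag C.
By R12 (it is in state T): it is employed.
By R15 (it is employed): it is in state G1.
By R28 (it carries flag P): it is approved.
By R21 (it is approved, it satisfies condition J): it meets criterion Y.
By R7 (it is in state G1, it has dependents, it meets criterion Y): it is denied.
By R24 (it is denied, it has marker Q, it satisfies condition N): it has attribute P1.
By R25 (it has attribute P1, it carries flag C, it is in category H): it is a veteran.
By R20 (it is a veteran, it meets criterion S1): it is enrolled full-time.

Yes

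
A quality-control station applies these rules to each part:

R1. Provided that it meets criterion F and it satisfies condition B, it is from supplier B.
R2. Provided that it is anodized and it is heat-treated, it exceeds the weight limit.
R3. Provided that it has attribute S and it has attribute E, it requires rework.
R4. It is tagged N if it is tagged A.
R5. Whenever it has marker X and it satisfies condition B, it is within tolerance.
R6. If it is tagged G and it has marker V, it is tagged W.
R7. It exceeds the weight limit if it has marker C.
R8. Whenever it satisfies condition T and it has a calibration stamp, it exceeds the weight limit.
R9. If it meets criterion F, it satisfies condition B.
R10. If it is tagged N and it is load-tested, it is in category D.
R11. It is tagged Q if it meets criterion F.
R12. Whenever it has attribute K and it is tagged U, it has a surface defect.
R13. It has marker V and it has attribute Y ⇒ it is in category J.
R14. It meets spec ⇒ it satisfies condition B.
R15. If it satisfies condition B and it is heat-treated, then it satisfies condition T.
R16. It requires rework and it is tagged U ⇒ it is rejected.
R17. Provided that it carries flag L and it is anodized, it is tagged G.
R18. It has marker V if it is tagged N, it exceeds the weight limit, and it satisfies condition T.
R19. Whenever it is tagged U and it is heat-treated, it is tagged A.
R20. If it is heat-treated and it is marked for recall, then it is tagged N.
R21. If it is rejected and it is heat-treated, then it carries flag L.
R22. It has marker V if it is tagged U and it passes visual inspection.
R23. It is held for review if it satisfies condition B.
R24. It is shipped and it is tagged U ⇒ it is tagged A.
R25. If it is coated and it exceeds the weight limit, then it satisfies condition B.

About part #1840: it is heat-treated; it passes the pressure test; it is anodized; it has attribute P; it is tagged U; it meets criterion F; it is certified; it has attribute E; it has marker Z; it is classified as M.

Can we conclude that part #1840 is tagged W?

No

Forward chaining from the given facts derives: exceeds the weight limit, satisfies condition B, is tagged Q, satisfies condition T, is tagged A, is held for review, is from supplier B, is tagged N, has marker V.
The only rule concluding "it is tagged W" is R6, which needs "it is tagged G"; that is never established.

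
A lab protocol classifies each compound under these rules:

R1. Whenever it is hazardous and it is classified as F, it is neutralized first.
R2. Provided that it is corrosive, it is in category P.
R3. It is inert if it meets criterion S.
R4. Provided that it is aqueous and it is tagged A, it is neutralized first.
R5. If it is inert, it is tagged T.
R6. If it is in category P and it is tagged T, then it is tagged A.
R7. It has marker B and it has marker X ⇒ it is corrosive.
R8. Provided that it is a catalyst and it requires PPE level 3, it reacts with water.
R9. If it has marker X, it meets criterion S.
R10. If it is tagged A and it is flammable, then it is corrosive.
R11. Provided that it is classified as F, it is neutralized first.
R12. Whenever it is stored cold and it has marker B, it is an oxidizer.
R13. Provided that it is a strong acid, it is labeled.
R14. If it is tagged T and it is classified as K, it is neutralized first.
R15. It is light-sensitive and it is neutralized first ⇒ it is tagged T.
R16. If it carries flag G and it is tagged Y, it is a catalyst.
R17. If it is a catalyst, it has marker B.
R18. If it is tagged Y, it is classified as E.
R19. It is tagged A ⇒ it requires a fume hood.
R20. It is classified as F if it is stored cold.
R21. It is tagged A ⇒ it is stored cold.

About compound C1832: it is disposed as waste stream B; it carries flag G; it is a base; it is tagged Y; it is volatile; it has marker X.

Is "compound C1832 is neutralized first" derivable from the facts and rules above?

Yes

By R9 (it has marker X): it meets criterion S.
By R16 (it carries flag G, it is tagged Y): it is a catalyst.
By R17 (it is a catalyst): it has marker B.
By R3 (it meets criterion S): it is inert.
By R5 (it is inert): it is tagged T.
By R7 (it has marker B, it has marker X): it is corrosive.
By R2 (it is corrosive): it is in category P.
By R6 (it is in category P, it is tagged T): it is tagged A.
By R21 (it is tagged A): it is stored cold.
By R20 (it is stored cold): it is classified as F.
By R11 (it is classified as F): it is neutralized first.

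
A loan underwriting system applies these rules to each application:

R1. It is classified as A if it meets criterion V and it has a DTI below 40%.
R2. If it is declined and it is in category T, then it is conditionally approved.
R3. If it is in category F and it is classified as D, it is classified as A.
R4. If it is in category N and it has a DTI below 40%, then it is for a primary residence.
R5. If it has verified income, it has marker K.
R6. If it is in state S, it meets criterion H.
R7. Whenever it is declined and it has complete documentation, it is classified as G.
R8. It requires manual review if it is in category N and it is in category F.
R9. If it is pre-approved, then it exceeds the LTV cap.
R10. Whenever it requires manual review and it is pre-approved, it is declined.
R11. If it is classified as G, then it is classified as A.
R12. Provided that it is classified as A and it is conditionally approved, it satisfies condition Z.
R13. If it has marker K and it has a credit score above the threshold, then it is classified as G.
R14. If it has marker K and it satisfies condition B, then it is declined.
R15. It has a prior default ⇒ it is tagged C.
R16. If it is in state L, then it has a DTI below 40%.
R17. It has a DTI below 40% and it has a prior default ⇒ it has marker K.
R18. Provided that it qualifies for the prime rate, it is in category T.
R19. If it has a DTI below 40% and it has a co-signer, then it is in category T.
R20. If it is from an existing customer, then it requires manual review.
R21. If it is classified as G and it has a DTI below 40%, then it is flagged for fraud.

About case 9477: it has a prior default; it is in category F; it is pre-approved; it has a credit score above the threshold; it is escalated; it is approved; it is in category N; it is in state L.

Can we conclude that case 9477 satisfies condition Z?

Forward chaining from the given facts derives: requires manual review, exceeds the LTV cap, is declined, is tagged C, has a DTI below 40%, has marker K, is for a primary residence, is classified as G, is flagged for fraud, is classified as A.
The only rule concluding "it satisfies condition Z" is R12, which needs "it is conditionally approved"; that is never established.

No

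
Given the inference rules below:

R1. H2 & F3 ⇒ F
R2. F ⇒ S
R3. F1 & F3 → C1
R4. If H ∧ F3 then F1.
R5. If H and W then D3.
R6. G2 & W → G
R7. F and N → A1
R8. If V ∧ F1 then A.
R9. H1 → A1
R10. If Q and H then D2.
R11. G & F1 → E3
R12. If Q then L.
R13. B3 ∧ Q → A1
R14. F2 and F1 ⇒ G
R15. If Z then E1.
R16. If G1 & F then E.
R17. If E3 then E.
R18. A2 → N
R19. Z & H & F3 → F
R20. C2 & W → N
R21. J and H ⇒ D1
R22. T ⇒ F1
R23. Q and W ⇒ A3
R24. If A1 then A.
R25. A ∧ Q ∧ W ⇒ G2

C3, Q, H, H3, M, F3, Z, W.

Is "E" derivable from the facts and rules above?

No

Forward chaining from the given facts derives: F1, D3, D2, L, E1, F, A3, S, C1.
Rules concluding E: R16 needs G1; R17 needs E3 — none of these are established.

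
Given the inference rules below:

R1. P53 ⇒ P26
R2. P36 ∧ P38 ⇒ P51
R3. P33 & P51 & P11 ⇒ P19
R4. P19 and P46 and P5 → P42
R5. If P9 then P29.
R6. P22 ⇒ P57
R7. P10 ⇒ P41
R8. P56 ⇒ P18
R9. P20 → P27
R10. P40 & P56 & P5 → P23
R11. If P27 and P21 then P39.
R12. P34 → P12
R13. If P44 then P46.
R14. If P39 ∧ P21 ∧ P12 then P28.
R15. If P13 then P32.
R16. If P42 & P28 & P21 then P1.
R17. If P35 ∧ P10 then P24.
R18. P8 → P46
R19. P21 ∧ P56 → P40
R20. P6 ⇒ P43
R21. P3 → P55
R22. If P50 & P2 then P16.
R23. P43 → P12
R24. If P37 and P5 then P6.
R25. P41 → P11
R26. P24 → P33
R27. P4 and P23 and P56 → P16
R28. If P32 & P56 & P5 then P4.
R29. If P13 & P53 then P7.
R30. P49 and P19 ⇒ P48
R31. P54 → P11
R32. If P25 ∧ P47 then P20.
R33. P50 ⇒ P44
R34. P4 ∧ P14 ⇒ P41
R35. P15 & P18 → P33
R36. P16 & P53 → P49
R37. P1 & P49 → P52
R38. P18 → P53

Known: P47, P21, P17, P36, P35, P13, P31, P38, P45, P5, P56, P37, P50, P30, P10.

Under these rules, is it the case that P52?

No

Forward chaining from the given facts derives: P51, P41, P18, P32, P24, P40, P6, P11, P33, P4, P44, P53, P26, P19, P23, P46, P43, P12, P16, P7, P49, P42, P48.
The only rule concluding P52 is R37, which needs P1; that is never established.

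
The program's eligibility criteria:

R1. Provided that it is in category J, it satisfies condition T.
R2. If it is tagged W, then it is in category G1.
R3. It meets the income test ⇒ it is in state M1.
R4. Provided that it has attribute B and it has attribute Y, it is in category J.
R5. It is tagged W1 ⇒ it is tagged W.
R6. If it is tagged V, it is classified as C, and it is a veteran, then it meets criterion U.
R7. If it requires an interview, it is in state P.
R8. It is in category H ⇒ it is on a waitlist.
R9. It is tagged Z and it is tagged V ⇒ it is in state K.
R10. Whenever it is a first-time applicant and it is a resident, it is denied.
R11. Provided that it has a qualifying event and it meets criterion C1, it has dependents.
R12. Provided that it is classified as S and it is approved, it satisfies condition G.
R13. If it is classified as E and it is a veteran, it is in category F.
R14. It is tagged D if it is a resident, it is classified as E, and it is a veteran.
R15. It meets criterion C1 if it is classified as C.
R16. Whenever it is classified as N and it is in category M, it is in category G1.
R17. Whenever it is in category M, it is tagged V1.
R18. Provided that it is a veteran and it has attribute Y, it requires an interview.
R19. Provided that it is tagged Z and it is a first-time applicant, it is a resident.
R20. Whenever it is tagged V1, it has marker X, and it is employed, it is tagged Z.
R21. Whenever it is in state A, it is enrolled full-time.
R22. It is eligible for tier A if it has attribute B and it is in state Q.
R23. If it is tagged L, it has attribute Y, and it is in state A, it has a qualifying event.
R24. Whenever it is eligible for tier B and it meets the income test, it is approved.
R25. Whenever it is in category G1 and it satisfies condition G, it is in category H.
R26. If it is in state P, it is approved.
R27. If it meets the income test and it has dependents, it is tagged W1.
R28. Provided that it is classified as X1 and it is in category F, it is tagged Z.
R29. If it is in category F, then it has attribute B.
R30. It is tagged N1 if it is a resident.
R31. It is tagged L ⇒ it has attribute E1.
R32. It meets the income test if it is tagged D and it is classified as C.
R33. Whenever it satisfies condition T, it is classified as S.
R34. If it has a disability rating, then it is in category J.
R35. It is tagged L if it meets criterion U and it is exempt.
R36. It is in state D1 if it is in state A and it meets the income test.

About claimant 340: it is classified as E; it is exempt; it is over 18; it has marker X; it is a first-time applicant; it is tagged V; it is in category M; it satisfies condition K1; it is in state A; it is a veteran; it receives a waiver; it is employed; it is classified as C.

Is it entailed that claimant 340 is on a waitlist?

Forward chaining from the given facts derives: meets criterion U, is in category F, meets criterion C1, is tagged V1, is tagged Z, is enrolled full-time, has attribute B, is tagged L, is in state K, is a resident, is tagged N1, has attribute E1, is denied, is tagged D, meets the income test, is in state D1, is in state M1.
The only rule concluding "it is on a waitlist" is R8, which needs "it is in category H"; that is never established.

No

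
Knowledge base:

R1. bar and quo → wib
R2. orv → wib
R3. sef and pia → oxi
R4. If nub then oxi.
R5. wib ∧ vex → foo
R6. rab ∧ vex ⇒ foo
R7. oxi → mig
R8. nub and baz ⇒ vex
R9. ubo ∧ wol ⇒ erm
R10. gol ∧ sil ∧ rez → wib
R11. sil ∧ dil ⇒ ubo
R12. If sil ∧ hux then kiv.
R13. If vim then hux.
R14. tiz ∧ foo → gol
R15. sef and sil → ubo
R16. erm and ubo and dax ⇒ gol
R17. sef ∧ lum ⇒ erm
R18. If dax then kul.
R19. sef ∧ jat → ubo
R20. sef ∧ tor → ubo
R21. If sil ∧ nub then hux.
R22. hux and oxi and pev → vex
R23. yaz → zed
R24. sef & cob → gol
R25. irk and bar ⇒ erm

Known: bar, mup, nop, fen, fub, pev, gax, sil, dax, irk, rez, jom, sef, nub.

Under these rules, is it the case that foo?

Yes

oxi  (by R4: nub)
ubo  (by R15: sef, sil)
hux  (by R21: sil, nub)
vex  (by R22: hux, oxi, pev)
erm  (by R25: irk, bar)
gol  (by R16: erm, ubo, dax)
wib  (by R10: gol, sil, rez)
foo  (by R5: wib, vex)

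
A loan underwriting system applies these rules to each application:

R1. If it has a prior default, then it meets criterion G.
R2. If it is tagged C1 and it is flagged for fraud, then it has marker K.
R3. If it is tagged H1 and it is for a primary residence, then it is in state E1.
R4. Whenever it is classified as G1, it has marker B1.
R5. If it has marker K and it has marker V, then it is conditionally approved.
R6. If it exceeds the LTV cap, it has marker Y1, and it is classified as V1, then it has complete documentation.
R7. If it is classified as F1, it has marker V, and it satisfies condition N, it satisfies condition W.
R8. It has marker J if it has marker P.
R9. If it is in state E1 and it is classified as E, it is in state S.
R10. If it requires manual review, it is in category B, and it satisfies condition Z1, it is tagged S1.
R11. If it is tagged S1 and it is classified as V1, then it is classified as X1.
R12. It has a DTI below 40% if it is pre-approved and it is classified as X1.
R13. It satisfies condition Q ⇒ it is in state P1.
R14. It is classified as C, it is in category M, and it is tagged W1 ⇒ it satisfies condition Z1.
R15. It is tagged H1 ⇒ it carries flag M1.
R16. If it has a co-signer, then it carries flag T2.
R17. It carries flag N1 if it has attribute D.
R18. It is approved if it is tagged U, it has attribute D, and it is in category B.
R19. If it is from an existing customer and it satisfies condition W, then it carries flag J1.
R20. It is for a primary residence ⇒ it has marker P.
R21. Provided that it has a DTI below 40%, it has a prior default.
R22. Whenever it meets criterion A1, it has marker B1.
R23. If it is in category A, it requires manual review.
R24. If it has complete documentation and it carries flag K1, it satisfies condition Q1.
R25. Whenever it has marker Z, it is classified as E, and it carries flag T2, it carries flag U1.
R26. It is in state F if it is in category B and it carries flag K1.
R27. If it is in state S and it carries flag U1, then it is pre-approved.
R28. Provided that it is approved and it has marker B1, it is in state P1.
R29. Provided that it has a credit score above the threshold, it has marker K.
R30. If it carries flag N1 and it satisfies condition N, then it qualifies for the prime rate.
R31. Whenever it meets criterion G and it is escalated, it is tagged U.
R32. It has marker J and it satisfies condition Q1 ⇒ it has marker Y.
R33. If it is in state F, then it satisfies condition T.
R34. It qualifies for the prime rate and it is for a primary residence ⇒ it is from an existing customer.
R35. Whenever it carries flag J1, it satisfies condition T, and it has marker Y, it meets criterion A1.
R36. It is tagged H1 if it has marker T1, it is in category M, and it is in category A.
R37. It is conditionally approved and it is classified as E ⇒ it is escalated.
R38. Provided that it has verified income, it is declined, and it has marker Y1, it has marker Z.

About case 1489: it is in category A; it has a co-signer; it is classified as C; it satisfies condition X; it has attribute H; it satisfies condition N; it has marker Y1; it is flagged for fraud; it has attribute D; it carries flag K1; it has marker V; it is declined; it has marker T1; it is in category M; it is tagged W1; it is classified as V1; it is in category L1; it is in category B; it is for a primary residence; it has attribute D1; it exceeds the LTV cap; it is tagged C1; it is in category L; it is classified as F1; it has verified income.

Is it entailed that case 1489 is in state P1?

Forward chaining from the given facts derives: has marker K, is conditionally approved, has complete documentation, satisfies condition W, satisfies condition Z1, carries flag T2, carries flag N1, has marker P, requires manual review, satisfies condition Q1, is in state F, qualifies for the prime rate, satisfies condition T, is from an existing customer, is tagged H1, has marker Z, is in state E1, has marker J, is tagged S1, is classified as X1, carries flag M1, carries flag J1, has marker Y, meets criterion A1, has marker B1.
Rules concluding "it is in state P1": R13 needs "it satisfies condition Q"; R28 needs "it is approved" — none of these are established.

No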